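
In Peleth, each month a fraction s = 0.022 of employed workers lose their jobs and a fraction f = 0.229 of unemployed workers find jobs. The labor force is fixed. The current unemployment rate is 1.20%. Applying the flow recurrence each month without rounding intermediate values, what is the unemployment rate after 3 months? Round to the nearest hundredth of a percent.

With a fixed labor force, u_{t+1} = u_t + s·(1−u_t) − f·u_t = u_t·(1−s−f) + s.
Here 1−s−f = 0.749 and s = 0.022.
u_1 = 0.012000 × 0.749 + 0.022 = 0.030988.
u_2 = 0.030988 × 0.749 + 0.022 = 0.045210.
u_3 = 0.045210 × 0.749 + 0.022 = 0.055862.

Unemployment rate after three months ≈ 5.59%.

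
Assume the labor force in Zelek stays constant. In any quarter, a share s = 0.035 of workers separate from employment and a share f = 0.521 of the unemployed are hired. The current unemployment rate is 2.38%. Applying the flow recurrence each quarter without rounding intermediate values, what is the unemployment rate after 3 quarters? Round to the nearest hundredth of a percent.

Unemployment rate after three quarters ≈ 5.95%.

With a fixed labor force, u_{t+1} = u_t + s·(1−u_t) − f·u_t = u_t·(1−s−f) + s.
Here 1−s−f = 0.444 and s = 0.035.
u_1 = 0.023800 × 0.444 + 0.035 = 0.045567.
u_2 = 0.045567 × 0.444 + 0.035 = 0.055232.
u_3 = 0.055232 × 0.444 + 0.035 = 0.059523.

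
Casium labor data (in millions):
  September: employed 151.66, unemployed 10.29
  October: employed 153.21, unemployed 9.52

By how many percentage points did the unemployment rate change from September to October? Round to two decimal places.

September: labor force = 151.66 + 10.29 = 161.95; u = 10.29/161.95 = 6.35%.
October: labor force = 153.21 + 9.52 = 162.73; u = 9.52/162.73 = 5.85%.
Change = 5.85% − 6.35% = −0.50 pp.

The unemployment rate changed by −0.50 percentage points.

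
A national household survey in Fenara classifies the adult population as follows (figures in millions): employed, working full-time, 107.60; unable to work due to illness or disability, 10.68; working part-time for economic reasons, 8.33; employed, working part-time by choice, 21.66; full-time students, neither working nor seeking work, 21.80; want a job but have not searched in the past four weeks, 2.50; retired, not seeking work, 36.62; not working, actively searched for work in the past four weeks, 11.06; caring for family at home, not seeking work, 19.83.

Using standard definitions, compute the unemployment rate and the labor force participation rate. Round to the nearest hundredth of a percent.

Unemployment rate ≈ 7.44%; labor force participation rate ≈ 61.92%.

Employed = 107.60 + 8.33 + 21.66 = 137.59 million (anyone who worked, including part-time for economic reasons, counts as employed).
Unemployed = 11.06 million.
Labor force = 137.59 + 11.06 = 148.65 million.
Not in labor force = 10.68 + 21.80 + 2.50 + 36.62 + 19.83 = 91.43 million (those not working and not actively searching are outside the labor force — including those who want a job but have given up searching).
Civilian working-age population = 148.65 + 91.43 = 240.08 million.
Unemployment rate = 11.06 / 148.65 = 7.44%.
Labor force participation rate = 148.65 / 240.08 = 61.92%.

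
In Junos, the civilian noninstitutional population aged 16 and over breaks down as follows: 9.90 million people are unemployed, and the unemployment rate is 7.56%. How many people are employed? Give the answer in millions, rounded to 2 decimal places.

About 121.05 million are employed.

Labor force = U / u = 9.90 / 0.0756 ≈ 130.95 million.
Employed = labor force − unemployed = 130.95 − 9.90 = 121.05 million.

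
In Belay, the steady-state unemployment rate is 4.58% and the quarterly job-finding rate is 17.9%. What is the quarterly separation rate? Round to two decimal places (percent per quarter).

From u* = s/(s+f): s = u·f/(1−u).
s = 0.0458 × 17.9 / (1 − 0.0458) = 0.8198 / 0.9542 ≈ 0.86% per quarter.

Separation rate ≈ 0.86% per quarter.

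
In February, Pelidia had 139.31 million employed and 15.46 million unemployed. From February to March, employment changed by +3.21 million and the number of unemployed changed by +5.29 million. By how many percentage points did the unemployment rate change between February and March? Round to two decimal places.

February: labor force = 139.31 + 15.46 = 154.77; u = 15.46/154.77 = 9.99%.
March: labor force = 142.52 + 20.75 = 163.27; u = 20.75/163.27 = 12.71%.
Change = 12.71% − 9.99% = +2.72 pp.

The unemployment rate changed by +2.72 percentage points.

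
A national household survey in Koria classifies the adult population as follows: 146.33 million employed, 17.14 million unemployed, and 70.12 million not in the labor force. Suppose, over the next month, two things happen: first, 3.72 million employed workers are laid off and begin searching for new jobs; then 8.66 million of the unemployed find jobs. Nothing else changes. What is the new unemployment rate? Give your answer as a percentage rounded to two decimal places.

Initially, labor force = 146.33 + 17.14 = 163.47 million, so u = 17.14/163.47 = 10.49%.
After the first change, employed falls and unemployed rises by 3.72; labor force unchanged → E = 142.61, U = 20.86, labor force = 163.47 million.
After the second change, unemployed falls and employed rises by 8.66; labor force unchanged → E = 151.27, U = 12.20, labor force = 163.47 million.
New unemployment rate = 12.20 / 163.47 = 7.46%.

New unemployment rate ≈ 7.46%.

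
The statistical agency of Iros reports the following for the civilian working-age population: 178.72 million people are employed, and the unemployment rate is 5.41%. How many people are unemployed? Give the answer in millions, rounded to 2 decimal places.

Let U be the number unemployed. The labor force is E + U, and U/(E+U) = 0.0541.
So U = 0.0541 × 178.72 / (1 − 0.0541) = 9.6688 / 0.9459 ≈ 10.22 million.

About 10.22 million are unemployed.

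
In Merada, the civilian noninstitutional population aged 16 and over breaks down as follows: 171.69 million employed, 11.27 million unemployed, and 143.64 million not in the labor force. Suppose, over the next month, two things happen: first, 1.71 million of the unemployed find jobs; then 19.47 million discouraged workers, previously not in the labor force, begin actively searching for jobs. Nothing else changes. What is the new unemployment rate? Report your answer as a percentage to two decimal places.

Initially, labor force = 171.69 + 11.27 = 182.96 million, so u = 11.27/182.96 = 6.16%.
After the first change, unemployed falls and employed rises by 1.71; labor force unchanged → E = 173.40, U = 9.56, labor force = 182.96 million.
After the second change, unemployed and labor force both rise by 19.47 → E = 173.40, U = 29.03, labor force = 202.43 million.
New unemployment rate = 29.03 / 202.43 = 14.34%.

New unemployment rate ≈ 14.34%.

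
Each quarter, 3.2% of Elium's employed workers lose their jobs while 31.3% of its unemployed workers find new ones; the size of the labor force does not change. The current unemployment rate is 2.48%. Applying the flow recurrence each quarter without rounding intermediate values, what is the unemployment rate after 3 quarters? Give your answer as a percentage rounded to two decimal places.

Unemployment rate after three quarters ≈ 7.37%.

With a fixed labor force, u_{t+1} = u_t + s·(1−u_t) − f·u_t = u_t·(1−s−f) + s.
Here 1−s−f = 0.655 and s = 0.032.
u_1 = 0.024800 × 0.655 + 0.032 = 0.048244.
u_2 = 0.048244 × 0.655 + 0.032 = 0.063600.
u_3 = 0.063600 × 0.655 + 0.032 = 0.073658.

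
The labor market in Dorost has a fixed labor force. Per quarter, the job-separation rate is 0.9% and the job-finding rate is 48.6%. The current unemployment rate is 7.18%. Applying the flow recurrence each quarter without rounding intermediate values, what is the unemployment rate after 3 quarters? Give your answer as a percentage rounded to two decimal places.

Unemployment rate after three quarters ≈ 2.51%.

With a fixed labor force, u_{t+1} = u_t + s·(1−u_t) − f·u_t = u_t·(1−s−f) + s.
Here 1−s−f = 0.505 and s = 0.009.
u_1 = 0.071800 × 0.505 + 0.009 = 0.045259.
u_2 = 0.045259 × 0.505 + 0.009 = 0.031856.
u_3 = 0.031856 × 0.505 + 0.009 = 0.025087.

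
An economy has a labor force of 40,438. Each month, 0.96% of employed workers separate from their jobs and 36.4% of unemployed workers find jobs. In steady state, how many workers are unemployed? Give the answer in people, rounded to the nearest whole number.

Steady-state unemployment rate u* = s/(s+f) = 0.96/(0.96+36.4) = 0.025696.
Unemployed = u* × labor force = 0.025696 × 40,438 ≈ 1,039.

About 1,039 are unemployed in steady state.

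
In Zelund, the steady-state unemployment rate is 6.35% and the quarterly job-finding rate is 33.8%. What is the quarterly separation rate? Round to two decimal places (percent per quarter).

From u* = s/(s+f): s = u·f/(1−u).
s = 0.0635 × 33.8 / (1 − 0.0635) = 2.1463 / 0.9365 ≈ 2.29% per quarter.

Separation rate ≈ 2.29% per quarter.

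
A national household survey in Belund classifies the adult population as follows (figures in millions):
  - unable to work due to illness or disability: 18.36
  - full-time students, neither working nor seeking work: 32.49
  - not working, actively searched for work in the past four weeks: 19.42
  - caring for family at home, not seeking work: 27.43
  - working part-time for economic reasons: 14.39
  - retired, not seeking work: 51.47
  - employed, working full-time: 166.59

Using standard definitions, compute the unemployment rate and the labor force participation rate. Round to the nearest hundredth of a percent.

Employed = 14.39 + 166.59 = 180.98 million (anyone who worked, including part-time for economic reasons, counts as employed).
Unemployed = 19.42 million.
Labor force = 180.98 + 19.42 = 200.40 million.
Not in labor force = 18.36 + 32.49 + 27.43 + 51.47 = 129.75 million (those not working and not actively searching are outside the labor force).
Civilian working-age population = 200.40 + 129.75 = 330.15 million.
Unemployment rate = 19.42 / 200.40 = 9.69%.
Labor force participation rate = 200.40 / 330.15 = 60.70%.

Unemployment rate ≈ 9.69%; labor force participation rate ≈ 60.70%.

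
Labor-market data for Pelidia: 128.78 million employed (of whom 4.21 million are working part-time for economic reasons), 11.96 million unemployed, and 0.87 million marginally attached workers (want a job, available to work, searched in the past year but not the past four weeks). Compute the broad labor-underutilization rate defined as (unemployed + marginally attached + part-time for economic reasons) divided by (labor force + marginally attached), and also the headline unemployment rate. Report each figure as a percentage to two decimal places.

Broad underutilization rate ≈ 12.03%; headline unemployment rate ≈ 8.50%.

Labor force = 128.78 + 11.96 = 140.74 million.
Numerator = 11.96 + 0.87 + 4.21 = 17.04 million.
Denominator = 140.74 + 0.87 = 141.61 million.
Broad rate = 17.04 / 141.61 = 12.03%.
Headline unemployment rate = 11.96 / 140.74 = 8.50%.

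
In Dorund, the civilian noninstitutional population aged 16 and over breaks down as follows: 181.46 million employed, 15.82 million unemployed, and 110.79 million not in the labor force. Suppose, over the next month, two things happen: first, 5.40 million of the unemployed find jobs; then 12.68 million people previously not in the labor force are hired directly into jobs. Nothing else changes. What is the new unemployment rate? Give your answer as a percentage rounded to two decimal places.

Initially, labor force = 181.46 + 15.82 = 197.28 million, so u = 15.82/197.28 = 8.02%.
After the first change, unemployed falls and employed rises by 5.40; labor force unchanged → E = 186.86, U = 10.42, labor force = 197.28 million.
After the second change, employed and labor force both rise by 12.68; unemployed unchanged → E = 199.54, U = 10.42, labor force = 209.96 million.
New unemployment rate = 10.42 / 209.96 = 4.96%.

New unemployment rate ≈ 4.96%.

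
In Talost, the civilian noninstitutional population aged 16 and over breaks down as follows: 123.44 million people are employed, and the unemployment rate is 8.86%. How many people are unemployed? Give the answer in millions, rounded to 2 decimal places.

About 12.00 million are unemployed.

Let U be the number unemployed. The labor force is E + U, and U/(E+U) = 0.0886.
So U = 0.0886 × 123.44 / (1 − 0.0886) = 10.9368 / 0.9114 ≈ 12.00 million.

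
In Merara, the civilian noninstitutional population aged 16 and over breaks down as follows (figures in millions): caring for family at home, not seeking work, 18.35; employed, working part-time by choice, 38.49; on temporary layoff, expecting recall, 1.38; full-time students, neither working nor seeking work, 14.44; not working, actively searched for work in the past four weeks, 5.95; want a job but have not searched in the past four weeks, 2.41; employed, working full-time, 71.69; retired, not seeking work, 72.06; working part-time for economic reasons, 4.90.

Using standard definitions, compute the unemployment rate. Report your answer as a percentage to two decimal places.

Unemployment rate ≈ 5.99%.

Employed = 38.49 + 71.69 + 4.90 = 115.08 million (anyone who worked, including part-time for economic reasons, counts as employed).
Unemployed = 1.38 + 5.95 = 7.33 million (jobless and actively searching, or on temporary layoff).
Labor force = 115.08 + 7.33 = 122.41 million.
Unemployment rate = 7.33 / 122.41 = 5.99%.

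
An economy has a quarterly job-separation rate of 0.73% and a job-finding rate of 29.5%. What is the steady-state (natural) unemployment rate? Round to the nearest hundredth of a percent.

Steady-state unemployment rate ≈ 2.41%.

At steady state the flows balance: s·E = f·U, so U/(E+U) = s/(s+f).
u* = 0.73 / (0.73 + 29.5) = 0.73 / 30.23 = 2.41%.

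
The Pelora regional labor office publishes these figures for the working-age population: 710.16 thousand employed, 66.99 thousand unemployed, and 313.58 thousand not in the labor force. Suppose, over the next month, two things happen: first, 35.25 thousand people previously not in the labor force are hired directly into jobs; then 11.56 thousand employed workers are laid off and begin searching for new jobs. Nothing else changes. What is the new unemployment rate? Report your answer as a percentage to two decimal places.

Initially, labor force = 710.16 + 66.99 = 777.15 thousand, so u = 66.99/777.15 = 8.62%.
After the first change, employed and labor force both rise by 35.25; unemployed unchanged → E = 745.41, U = 66.99, labor force = 812.40 thousand.
After the second change, employed falls and unemployed rises by 11.56; labor force unchanged → E = 733.85, U = 78.55, labor force = 812.40 thousand.
New unemployment rate = 78.55 / 812.40 = 9.67%.

New unemployment rate ≈ 9.67%.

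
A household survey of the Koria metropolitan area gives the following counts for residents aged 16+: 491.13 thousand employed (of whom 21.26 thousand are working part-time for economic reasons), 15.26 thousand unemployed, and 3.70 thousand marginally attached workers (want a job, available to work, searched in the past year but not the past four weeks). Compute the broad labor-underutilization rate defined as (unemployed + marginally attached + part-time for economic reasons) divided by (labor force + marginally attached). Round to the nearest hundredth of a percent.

Broad underutilization rate ≈ 7.88%.

Labor force = 491.13 + 15.26 = 506.39 thousand.
Numerator = 15.26 + 3.70 + 21.26 = 40.22 thousand.
Denominator = 506.39 + 3.70 = 510.09 thousand.
Broad rate = 40.22 / 510.09 = 7.88%.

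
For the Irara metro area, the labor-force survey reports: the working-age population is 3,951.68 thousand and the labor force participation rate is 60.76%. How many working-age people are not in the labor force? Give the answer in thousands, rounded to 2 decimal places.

About 1,550.64 thousand are not in the labor force.

Share not in the labor force = 1 − 0.6076 = 0.3924.
Not in labor force = 0.3924 × 3,951.68 ≈ 1,550.64 thousand.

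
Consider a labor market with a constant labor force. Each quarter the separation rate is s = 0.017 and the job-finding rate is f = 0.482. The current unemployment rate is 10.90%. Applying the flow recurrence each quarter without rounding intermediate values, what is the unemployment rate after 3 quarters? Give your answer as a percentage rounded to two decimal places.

Unemployment rate after three quarters ≈ 4.35%.

With a fixed labor force, u_{t+1} = u_t + s·(1−u_t) − f·u_t = u_t·(1−s−f) + s.
Here 1−s−f = 0.501 and s = 0.017.
u_1 = 0.109000 × 0.501 + 0.017 = 0.071609.
u_2 = 0.071609 × 0.501 + 0.017 = 0.052876.
u_3 = 0.052876 × 0.501 + 0.017 = 0.043491.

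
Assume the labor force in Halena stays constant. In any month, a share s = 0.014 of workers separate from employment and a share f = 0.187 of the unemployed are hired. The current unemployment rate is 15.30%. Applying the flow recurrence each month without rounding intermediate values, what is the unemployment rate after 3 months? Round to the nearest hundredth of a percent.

Unemployment rate after three months ≈ 11.22%.

With a fixed labor force, u_{t+1} = u_t + s·(1−u_t) − f·u_t = u_t·(1−s−f) + s.
Here 1−s−f = 0.799 and s = 0.014.
u_1 = 0.153000 × 0.799 + 0.014 = 0.136247.
u_2 = 0.136247 × 0.799 + 0.014 = 0.122861.
u_3 = 0.122861 × 0.799 + 0.014 = 0.112166.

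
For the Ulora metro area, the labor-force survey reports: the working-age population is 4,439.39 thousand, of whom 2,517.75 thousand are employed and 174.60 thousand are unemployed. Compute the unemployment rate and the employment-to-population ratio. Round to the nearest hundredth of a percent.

Unemployment rate ≈ 6.49%; employment-population ratio ≈ 56.71%.

Labor force = employed + unemployed = 2,517.75 + 174.60 = 2,692.35 thousand.
Unemployment rate = 174.60 / 2,692.35 = 6.49%.
Employment-population ratio = 2,517.75 / 4,439.39 = 56.71%.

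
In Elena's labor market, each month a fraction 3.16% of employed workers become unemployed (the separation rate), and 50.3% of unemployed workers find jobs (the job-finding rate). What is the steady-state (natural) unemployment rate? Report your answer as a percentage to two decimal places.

At steady state the flows balance: s·E = f·U, so U/(E+U) = s/(s+f).
u* = 3.16 / (3.16 + 50.3) = 3.16 / 53.46 = 5.91%.

Steady-state unemployment rate ≈ 5.91%.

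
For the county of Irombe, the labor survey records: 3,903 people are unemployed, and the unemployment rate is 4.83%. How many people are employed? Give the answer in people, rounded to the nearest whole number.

Labor force = U / u = 3,903 / 0.0483 ≈ 80,807.
Employed = labor force − unemployed = 80,807 − 3,903 = 76,904.

About 76,904 are employed.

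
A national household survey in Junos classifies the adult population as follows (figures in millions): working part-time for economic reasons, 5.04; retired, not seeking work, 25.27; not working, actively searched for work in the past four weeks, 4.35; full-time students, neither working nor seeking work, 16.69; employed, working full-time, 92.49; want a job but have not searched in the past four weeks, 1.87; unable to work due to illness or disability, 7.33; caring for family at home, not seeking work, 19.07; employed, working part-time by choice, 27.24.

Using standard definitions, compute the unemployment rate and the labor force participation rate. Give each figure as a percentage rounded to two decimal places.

Unemployment rate ≈ 3.37%; labor force participation rate ≈ 64.77%.

Employed = 5.04 + 92.49 + 27.24 = 124.77 million (anyone who worked, including part-time for economic reasons, counts as employed).
Unemployed = 4.35 million.
Labor force = 124.77 + 4.35 = 129.12 million.
Not in labor force = 25.27 + 16.69 + 1.87 + 7.33 + 19.07 = 70.23 million (those not working and not actively searching are outside the labor force — including those who want a job but have given up searching).
Civilian working-age population = 129.12 + 70.23 = 199.35 million.
Unemployment rate = 4.35 / 129.12 = 3.37%.
Labor force participation rate = 129.12 / 199.35 = 64.77%.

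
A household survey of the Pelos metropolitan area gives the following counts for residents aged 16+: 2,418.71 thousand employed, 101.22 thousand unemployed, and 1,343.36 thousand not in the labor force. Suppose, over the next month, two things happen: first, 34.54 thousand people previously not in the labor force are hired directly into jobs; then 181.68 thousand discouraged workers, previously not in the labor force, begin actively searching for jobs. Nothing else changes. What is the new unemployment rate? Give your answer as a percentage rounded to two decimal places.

Initially, labor force = 2,418.71 + 101.22 = 2,519.93 thousand, so u = 101.22/2,519.93 = 4.02%.
After the first change, employed and labor force both rise by 34.54; unemployed unchanged → E = 2,453.25, U = 101.22, labor force = 2,554.47 thousand.
After the second change, unemployed and labor force both rise by 181.68 → E = 2,453.25, U = 282.90, labor force = 2,736.15 thousand.
New unemployment rate = 282.90 / 2,736.15 = 10.34%.

New unemployment rate ≈ 10.34%.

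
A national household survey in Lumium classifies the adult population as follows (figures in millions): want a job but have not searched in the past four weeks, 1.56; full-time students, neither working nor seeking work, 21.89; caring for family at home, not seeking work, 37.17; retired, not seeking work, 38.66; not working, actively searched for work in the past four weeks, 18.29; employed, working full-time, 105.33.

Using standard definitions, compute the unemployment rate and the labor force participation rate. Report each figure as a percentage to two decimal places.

Employed = 105.33 million.
Unemployed = 18.29 million.
Labor force = 105.33 + 18.29 = 123.62 million.
Not in labor force = 1.56 + 21.89 + 37.17 + 38.66 = 99.28 million (those not working and not actively searching are outside the labor force — including those who want a job but have given up searching).
Civilian working-age population = 123.62 + 99.28 = 222.90 million.
Unemployment rate = 18.29 / 123.62 = 14.80%.
Labor force participation rate = 123.62 / 222.90 = 55.46%.

Unemployment rate ≈ 14.80%; labor force participation rate ≈ 55.46%.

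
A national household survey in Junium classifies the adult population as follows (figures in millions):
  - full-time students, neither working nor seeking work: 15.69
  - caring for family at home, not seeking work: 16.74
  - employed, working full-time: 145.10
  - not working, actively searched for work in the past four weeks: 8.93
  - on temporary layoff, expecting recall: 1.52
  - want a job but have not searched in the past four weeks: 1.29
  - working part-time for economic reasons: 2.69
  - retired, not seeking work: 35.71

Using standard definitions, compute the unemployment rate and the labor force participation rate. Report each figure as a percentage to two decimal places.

Unemployment rate ≈ 6.60%; labor force participation rate ≈ 69.50%.

Employed = 145.10 + 2.69 = 147.79 million (anyone who worked, including part-time for economic reasons, counts as employed).
Unemployed = 8.93 + 1.52 = 10.45 million (jobless and actively searching, or on temporary layoff).
Labor force = 147.79 + 10.45 = 158.24 million.
Not in labor force = 15.69 + 16.74 + 1.29 + 35.71 = 69.43 million (those not working and not actively searching are outside the labor force — including those who want a job but have given up searching).
Civilian working-age population = 158.24 + 69.43 = 227.67 million.
Unemployment rate = 10.45 / 158.24 = 6.60%.
Labor force participation rate = 158.24 / 227.67 = 69.50%.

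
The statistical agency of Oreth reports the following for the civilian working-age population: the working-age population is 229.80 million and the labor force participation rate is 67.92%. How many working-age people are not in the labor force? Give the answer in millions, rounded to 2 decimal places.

Share not in the labor force = 1 − 0.6792 = 0.3208.
Not in labor force = 0.3208 × 229.80 ≈ 73.72 million.

About 73.72 million are not in the labor force.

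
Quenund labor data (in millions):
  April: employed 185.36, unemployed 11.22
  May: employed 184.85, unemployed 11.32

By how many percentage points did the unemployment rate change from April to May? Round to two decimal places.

The unemployment rate changed by +0.06 percentage points.

April: labor force = 185.36 + 11.22 = 196.58; u = 11.22/196.58 = 5.71%.
May: labor force = 184.85 + 11.32 = 196.17; u = 11.32/196.17 = 5.77%.
Change = 5.77% − 5.71% = +0.06 pp.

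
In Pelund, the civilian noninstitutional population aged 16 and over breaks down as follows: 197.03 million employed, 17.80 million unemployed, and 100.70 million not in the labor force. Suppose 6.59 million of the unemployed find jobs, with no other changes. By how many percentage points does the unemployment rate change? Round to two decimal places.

Initially, labor force = 197.03 + 17.80 = 214.83 million, so u = 17.80/214.83 = 8.29%.
After the change, unemployed falls and employed rises by 6.59; labor force unchanged → E = 203.62, U = 11.21, labor force = 214.83 million.
New unemployment rate = 11.21 / 214.83 = 5.22%.
Change = 5.22% − 8.29% = −3.07 percentage points.

The unemployment rate changes by −3.07 percentage points.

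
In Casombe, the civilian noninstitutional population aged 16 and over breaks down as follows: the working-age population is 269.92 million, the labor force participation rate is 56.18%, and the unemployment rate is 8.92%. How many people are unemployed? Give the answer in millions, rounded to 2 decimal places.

Labor force = 0.5618 × 269.92 = 151.64 million.
Unemployed = 0.0892 × 151.64 ≈ 13.53 million.

About 13.53 million are unemployed.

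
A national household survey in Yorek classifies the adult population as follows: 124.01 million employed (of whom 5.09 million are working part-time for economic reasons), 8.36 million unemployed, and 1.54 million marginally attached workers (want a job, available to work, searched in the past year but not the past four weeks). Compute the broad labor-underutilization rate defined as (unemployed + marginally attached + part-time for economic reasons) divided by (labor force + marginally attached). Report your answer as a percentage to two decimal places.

Labor force = 124.01 + 8.36 = 132.37 million.
Numerator = 8.36 + 1.54 + 5.09 = 14.99 million.
Denominator = 132.37 + 1.54 = 133.91 million.
Broad rate = 14.99 / 133.91 = 11.19%.

Broad underutilization rate ≈ 11.19%.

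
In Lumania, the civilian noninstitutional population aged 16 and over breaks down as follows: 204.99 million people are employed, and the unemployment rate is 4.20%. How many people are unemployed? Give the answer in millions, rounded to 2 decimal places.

Let U be the number unemployed. The labor force is E + U, and U/(E+U) = 0.0420.
So U = 0.0420 × 204.99 / (1 − 0.0420) = 8.6096 / 0.9580 ≈ 8.99 million.

About 8.99 million are unemployed.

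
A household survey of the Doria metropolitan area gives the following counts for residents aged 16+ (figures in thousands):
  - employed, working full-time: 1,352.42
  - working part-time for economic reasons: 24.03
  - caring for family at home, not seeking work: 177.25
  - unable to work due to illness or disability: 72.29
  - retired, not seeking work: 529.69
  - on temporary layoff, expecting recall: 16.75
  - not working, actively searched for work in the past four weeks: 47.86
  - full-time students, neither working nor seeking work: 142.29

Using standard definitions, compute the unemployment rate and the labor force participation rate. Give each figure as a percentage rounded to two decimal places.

Employed = 1,352.42 + 24.03 = 1,376.45 thousand (anyone who worked, including part-time for economic reasons, counts as employed).
Unemployed = 16.75 + 47.86 = 64.61 thousand (jobless and actively searching, or on temporary layoff).
Labor force = 1,376.45 + 64.61 = 1,441.06 thousand.
Not in labor force = 177.25 + 72.29 + 529.69 + 142.29 = 921.52 thousand (those not working and not actively searching are outside the labor force).
Civilian working-age population = 1,441.06 + 921.52 = 2,362.58 thousand.
Unemployment rate = 64.61 / 1,441.06 = 4.48%.
Labor force participation rate = 1,441.06 / 2,362.58 = 61.00%.

Unemployment rate ≈ 4.48%; labor force participation rate ≈ 61.00%.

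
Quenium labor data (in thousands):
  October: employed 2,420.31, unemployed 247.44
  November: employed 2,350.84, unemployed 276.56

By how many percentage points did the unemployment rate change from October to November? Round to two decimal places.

The unemployment rate changed by +1.25 percentage points.

October: labor force = 2,420.31 + 247.44 = 2,667.75; u = 247.44/2,667.75 = 9.28%.
November: labor force = 2,350.84 + 276.56 = 2,627.40; u = 276.56/2,627.40 = 10.53%.
Change = 10.53% − 9.28% = +1.25 pp.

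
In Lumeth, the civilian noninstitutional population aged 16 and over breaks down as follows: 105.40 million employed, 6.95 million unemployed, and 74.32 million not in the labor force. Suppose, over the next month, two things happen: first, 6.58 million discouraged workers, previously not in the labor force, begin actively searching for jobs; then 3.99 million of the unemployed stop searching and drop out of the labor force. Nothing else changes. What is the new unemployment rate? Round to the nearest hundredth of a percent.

New unemployment rate ≈ 8.30%.

Initially, labor force = 105.40 + 6.95 = 112.35 million, so u = 6.95/112.35 = 6.19%.
After the first change, unemployed and labor force both rise by 6.58 → E = 105.40, U = 13.53, labor force = 118.93 million.
After the second change, unemployed and labor force both fall by 3.99 → E = 105.40, U = 9.54, labor force = 114.94 million.
New unemployment rate = 9.54 / 114.94 = 8.30%.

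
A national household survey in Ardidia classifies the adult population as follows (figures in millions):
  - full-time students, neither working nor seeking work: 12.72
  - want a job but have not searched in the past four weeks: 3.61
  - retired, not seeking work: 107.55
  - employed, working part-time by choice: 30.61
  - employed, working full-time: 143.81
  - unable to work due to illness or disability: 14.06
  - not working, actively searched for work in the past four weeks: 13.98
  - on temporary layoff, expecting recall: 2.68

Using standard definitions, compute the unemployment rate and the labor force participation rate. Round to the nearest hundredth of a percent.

Employed = 30.61 + 143.81 = 174.42 million.
Unemployed = 13.98 + 2.68 = 16.66 million (jobless and actively searching, or on temporary layoff).
Labor force = 174.42 + 16.66 = 191.08 million.
Not in labor force = 12.72 + 3.61 + 107.55 + 14.06 = 137.94 million (those not working and not actively searching are outside the labor force — including those who want a job but have given up searching).
Civilian working-age population = 191.08 + 137.94 = 329.02 million.
Unemployment rate = 16.66 / 191.08 = 8.72%.
Labor force participation rate = 191.08 / 329.02 = 58.08%.

Unemployment rate ≈ 8.72%; labor force participation rate ≈ 58.08%.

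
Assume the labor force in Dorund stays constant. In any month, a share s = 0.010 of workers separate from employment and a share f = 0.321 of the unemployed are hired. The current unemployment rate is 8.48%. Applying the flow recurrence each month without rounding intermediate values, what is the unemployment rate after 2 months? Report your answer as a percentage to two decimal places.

With a fixed labor force, u_{t+1} = u_t + s·(1−u_t) − f·u_t = u_t·(1−s−f) + s.
Here 1−s−f = 0.669 and s = 0.010.
u_1 = 0.084800 × 0.669 + 0.010 = 0.066731.
u_2 = 0.066731 × 0.669 + 0.010 = 0.054643.

Unemployment rate after two months ≈ 5.46%.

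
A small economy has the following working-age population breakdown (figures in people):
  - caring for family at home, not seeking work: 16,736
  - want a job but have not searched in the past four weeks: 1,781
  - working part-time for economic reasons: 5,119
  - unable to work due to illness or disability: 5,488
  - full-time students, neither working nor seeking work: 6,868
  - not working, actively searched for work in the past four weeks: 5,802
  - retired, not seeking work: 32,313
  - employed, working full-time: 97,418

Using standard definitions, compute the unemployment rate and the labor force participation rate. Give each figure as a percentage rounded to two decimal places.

Employed = 5,119 + 97,418 = 102,537 (anyone who worked, including part-time for economic reasons, counts as employed).
Unemployed = 5,802.
Labor force = 102,537 + 5,802 = 108,339.
Not in labor force = 16,736 + 1,781 + 5,488 + 6,868 + 32,313 = 63,186 (those not working and not actively searching are outside the labor force — including those who want a job but have given up searching).
Civilian working-age population = 108,339 + 63,186 = 171,525.
Unemployment rate = 5,802 / 108,339 = 5.36%.
Labor force participation rate = 108,339 / 171,525 = 63.16%.

Unemployment rate ≈ 5.36%; labor force participation rate ≈ 63.16%.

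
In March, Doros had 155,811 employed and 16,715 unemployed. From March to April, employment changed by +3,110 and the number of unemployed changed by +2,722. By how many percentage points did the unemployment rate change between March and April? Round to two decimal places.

The unemployment rate changed by +1.21 percentage points.

March: labor force = 155,811 + 16,715 = 172,526; u = 16,715/172,526 = 9.69%.
April: labor force = 158,921 + 19,437 = 178,358; u = 19,437/178,358 = 10.90%.
Change = 10.90% − 9.69% = +1.21 pp.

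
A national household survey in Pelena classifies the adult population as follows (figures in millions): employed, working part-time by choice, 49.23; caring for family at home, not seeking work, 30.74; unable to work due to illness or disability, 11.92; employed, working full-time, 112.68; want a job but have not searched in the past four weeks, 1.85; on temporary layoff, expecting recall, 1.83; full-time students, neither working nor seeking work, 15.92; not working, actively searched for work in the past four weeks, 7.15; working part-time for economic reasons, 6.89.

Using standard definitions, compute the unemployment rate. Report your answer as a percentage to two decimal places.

Employed = 49.23 + 112.68 + 6.89 = 168.80 million (anyone who worked, including part-time for economic reasons, counts as employed).
Unemployed = 1.83 + 7.15 = 8.98 million (jobless and actively searching, or on temporary layoff).
Labor force = 168.80 + 8.98 = 177.78 million.
Unemployment rate = 8.98 / 177.78 = 5.05%.

Unemployment rate ≈ 5.05%.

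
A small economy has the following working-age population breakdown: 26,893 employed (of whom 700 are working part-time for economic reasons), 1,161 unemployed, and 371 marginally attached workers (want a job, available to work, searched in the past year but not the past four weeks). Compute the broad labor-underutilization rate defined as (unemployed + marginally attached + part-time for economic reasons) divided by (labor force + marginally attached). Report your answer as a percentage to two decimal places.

Labor force = 26,893 + 1,161 = 28,054.
Numerator = 1,161 + 371 + 700 = 2,232.
Denominator = 28,054 + 371 = 28,425.
Broad rate = 2,232 / 28,425 = 7.85%.

Broad underutilization rate ≈ 7.85%.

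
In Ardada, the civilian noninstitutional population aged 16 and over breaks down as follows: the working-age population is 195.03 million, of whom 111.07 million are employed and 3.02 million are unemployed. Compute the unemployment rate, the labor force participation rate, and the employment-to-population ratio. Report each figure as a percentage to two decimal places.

Labor force = employed + unemployed = 111.07 + 3.02 = 114.09 million.
Unemployment rate = 3.02 / 114.09 = 2.65%.
Labor force participation rate = 114.09 / 195.03 = 58.50%.
Employment-population ratio = 111.07 / 195.03 = 56.95%.

Unemployment rate ≈ 2.65%; labor force participation rate ≈ 58.50%; employment-population ratio ≈ 56.95%.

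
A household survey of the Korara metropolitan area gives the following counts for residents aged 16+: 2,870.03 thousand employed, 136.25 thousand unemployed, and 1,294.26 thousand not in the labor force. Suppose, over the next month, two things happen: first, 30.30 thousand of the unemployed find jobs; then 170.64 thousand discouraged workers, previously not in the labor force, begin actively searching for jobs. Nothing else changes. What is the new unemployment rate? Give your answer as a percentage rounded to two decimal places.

Initially, labor force = 2,870.03 + 136.25 = 3,006.28 thousand, so u = 136.25/3,006.28 = 4.53%.
After the first change, unemployed falls and employed rises by 30.30; labor force unchanged → E = 2,900.33, U = 105.95, labor force = 3,006.28 thousand.
After the second change, unemployed and labor force both rise by 170.64 → E = 2,900.33, U = 276.59, labor force = 3,176.92 thousand.
New unemployment rate = 276.59 / 3,176.92 = 8.71%.

New unemployment rate ≈ 8.71%.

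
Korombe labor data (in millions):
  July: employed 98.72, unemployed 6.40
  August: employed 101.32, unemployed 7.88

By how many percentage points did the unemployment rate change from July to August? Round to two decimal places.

The unemployment rate changed by +1.13 percentage points.

July: labor force = 98.72 + 6.40 = 105.12; u = 6.40/105.12 = 6.09%.
August: labor force = 101.32 + 7.88 = 109.20; u = 7.88/109.20 = 7.22%.
Change = 7.22% − 6.09% = +1.13 pp.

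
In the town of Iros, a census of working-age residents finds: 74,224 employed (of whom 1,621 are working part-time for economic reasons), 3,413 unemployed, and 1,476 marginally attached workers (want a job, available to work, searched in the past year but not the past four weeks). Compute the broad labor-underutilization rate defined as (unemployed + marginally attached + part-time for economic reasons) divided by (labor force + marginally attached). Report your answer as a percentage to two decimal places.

Broad underutilization rate ≈ 8.23%.

Labor force = 74,224 + 3,413 = 77,637.
Numerator = 3,413 + 1,476 + 1,621 = 6,510.
Denominator = 77,637 + 1,476 = 79,113.
Broad rate = 6,510 / 79,113 = 8.23%.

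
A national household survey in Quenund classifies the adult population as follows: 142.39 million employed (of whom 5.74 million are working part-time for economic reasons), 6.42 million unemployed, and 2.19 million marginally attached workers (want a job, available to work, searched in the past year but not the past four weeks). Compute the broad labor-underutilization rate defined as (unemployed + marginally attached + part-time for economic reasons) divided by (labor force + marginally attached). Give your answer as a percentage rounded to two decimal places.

Labor force = 142.39 + 6.42 = 148.81 million.
Numerator = 6.42 + 2.19 + 5.74 = 14.35 million.
Denominator = 148.81 + 2.19 = 151.00 million.
Broad rate = 14.35 / 151.00 = 9.50%.

Broad underutilization rate ≈ 9.50%.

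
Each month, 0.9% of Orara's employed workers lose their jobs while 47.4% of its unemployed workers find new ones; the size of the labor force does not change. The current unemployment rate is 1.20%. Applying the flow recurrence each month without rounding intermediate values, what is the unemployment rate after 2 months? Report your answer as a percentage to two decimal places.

With a fixed labor force, u_{t+1} = u_t + s·(1−u_t) − f·u_t = u_t·(1−s−f) + s.
Here 1−s−f = 0.517 and s = 0.009.
u_1 = 0.012000 × 0.517 + 0.009 = 0.015204.
u_2 = 0.015204 × 0.517 + 0.009 = 0.016860.

Unemployment rate after two months ≈ 1.69%.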